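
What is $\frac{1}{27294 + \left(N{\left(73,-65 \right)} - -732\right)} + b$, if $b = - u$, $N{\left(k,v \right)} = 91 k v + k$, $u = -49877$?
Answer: $\frac{20135145391}{403696} \approx 49877.0$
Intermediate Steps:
$N{\left(k,v \right)} = k + 91 k v$ ($N{\left(k,v \right)} = 91 k v + k = k + 91 k v$)
$b = 49877$ ($b = \left(-1\right) \left(-49877\right) = 49877$)
$\frac{1}{27294 + \left(N{\left(73,-65 \right)} - -732\right)} + b = \frac{1}{27294 + \left(73 \left(1 + 91 \left(-65\right)\right) - -732\right)} + 49877 = \frac{1}{27294 + \left(73 \left(1 - 5915\right) + 732\right)} + 49877 = \frac{1}{27294 + \left(73 \left(-5914\right) + 732\right)} + 49877 = \frac{1}{27294 + \left(-431722 + 732\right)} + 49877 = \frac{1}{27294 - 430990} + 49877 = \frac{1}{-403696} + 49877 = - \frac{1}{403696} + 49877 = \frac{20135145391}{403696}$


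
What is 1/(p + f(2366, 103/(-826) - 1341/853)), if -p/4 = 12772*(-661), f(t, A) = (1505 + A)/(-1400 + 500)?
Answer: 126824040/4282742101359847 ≈ 2.9613e-8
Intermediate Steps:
f(t, A) = -301/180 - A/900 (f(t, A) = (1505 + A)/(-900) = (1505 + A)*(-1/900) = -301/180 - A/900)
p = 33769168 (p = -51088*(-661) = -4*(-8442292) = 33769168)
1/(p + f(2366, 103/(-826) - 1341/853)) = 1/(33769168 + (-301/180 - (103/(-826) - 1341/853)/900)) = 1/(33769168 + (-301/180 - (103*(-1/826) - 1341*1/853)/900)) = 1/(33769168 + (-301/180 - (-103/826 - 1341/853)/900)) = 1/(33769168 + (-301/180 - 1/900*(-1195525/704578))) = 1/(33769168 + (-301/180 + 47821/25364808)) = 1/(33769168 - 211838873/126824040) = 1/(4282742101359847/126824040) = 126824040/4282742101359847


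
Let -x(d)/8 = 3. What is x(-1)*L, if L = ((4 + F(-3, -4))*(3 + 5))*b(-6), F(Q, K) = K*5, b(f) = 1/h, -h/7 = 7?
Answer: -3072/49 ≈ -62.694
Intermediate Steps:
h = -49 (h = -7*7 = -49)
b(f) = -1/49 (b(f) = 1/(-49) = -1/49)
F(Q, K) = 5*K
x(d) = -24 (x(d) = -8*3 = -24)
L = 128/49 (L = ((4 + 5*(-4))*(3 + 5))*(-1/49) = ((4 - 20)*8)*(-1/49) = -16*8*(-1/49) = -128*(-1/49) = 128/49 ≈ 2.6122)
x(-1)*L = -24*128/49 = -3072/49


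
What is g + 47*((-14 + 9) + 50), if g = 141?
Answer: 2256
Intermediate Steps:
g + 47*((-14 + 9) + 50) = 141 + 47*((-14 + 9) + 50) = 141 + 47*(-5 + 50) = 141 + 47*45 = 141 + 2115 = 2256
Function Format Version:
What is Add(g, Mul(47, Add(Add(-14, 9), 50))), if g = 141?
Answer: 2256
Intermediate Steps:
Add(g, Mul(47, Add(Add(-14, 9), 50))) = Add(141, Mul(47, Add(Add(-14, 9), 50))) = Add(141, Mul(47, Add(-5, 50))) = Add(141, Mul(47, 45)) = Add(141, 2115) = 2256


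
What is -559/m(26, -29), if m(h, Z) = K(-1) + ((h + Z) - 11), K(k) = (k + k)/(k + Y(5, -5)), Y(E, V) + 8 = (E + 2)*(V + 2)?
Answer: 8385/209 ≈ 40.120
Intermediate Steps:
Y(E, V) = -8 + (2 + E)*(2 + V) (Y(E, V) = -8 + (E + 2)*(V + 2) = -8 + (2 + E)*(2 + V))
K(k) = 2*k/(-29 + k) (K(k) = (k + k)/(k + (-4 + 2*5 + 2*(-5) + 5*(-5))) = (2*k)/(k + (-4 + 10 - 10 - 25)) = (2*k)/(k - 29) = (2*k)/(-29 + k) = 2*k/(-29 + k))
m(h, Z) = -164/15 + Z + h (m(h, Z) = 2*(-1)/(-29 - 1) + ((h + Z) - 11) = 2*(-1)/(-30) + ((Z + h) - 11) = 2*(-1)*(-1/30) + (-11 + Z + h) = 1/15 + (-11 + Z + h) = -164/15 + Z + h)
-559/m(26, -29) = -559/(-164/15 - 29 + 26) = -559/(-209/15) = -559*(-15/209) = 8385/209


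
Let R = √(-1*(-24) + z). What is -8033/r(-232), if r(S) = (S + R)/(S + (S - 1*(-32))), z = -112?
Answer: -100637424/6739 - 867564*I*√22/6739 ≈ -14934.0 - 603.83*I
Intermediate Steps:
R = 2*I*√22 (R = √(-1*(-24) - 112) = √(24 - 112) = √(-88) = 2*I*√22 ≈ 9.3808*I)
r(S) = (S + 2*I*√22)/(32 + 2*S) (r(S) = (S + 2*I*√22)/(S + (S - 1*(-32))) = (S + 2*I*√22)/(S + (S + 32)) = (S + 2*I*√22)/(S + (32 + S)) = (S + 2*I*√22)/(32 + 2*S))
-8033/r(-232) = -8033*(16 - 232)/((½)*(-232) + I*√22) = -8033*(-216/(-116 + I*√22)) = -8033/(29/54 - I*√22/216)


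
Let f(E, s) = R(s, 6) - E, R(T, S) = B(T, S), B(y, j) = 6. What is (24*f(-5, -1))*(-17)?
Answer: -4488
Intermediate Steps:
R(T, S) = 6
f(E, s) = 6 - E
(24*f(-5, -1))*(-17) = (24*(6 - 1*(-5)))*(-17) = (24*(6 + 5))*(-17) = (24*11)*(-17) = 264*(-17) = -4488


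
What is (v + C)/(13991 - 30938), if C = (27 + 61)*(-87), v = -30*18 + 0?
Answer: 2732/5649 ≈ 0.48363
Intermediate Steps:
v = -540 (v = -540 + 0 = -540)
C = -7656 (C = 88*(-87) = -7656)
(v + C)/(13991 - 30938) = (-540 - 7656)/(13991 - 30938) = -8196/(-16947) = -8196*(-1/16947) = 2732/5649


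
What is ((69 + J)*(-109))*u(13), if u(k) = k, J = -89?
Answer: 28340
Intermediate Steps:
((69 + J)*(-109))*u(13) = ((69 - 89)*(-109))*13 = -20*(-109)*13 = 2180*13 = 28340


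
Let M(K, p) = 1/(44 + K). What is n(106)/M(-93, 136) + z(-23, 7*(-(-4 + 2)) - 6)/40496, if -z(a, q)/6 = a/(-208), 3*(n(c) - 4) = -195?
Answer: 12588424507/4211584 ≈ 2989.0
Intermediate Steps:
n(c) = -61 (n(c) = 4 + (⅓)*(-195) = 4 - 65 = -61)
z(a, q) = 3*a/104 (z(a, q) = -6*a/(-208) = -6*a*(-1)/208 = -(-3)*a/104 = 3*a/104)
n(106)/M(-93, 136) + z(-23, 7*(-(-4 + 2)) - 6)/40496 = -61/(1/(44 - 93)) + ((3/104)*(-23))/40496 = -61/(1/(-49)) - 69/104*1/40496 = -61/(-1/49) - 69/4211584 = -61*(-49) - 69/4211584 = 2989 - 69/4211584 = 12588424507/4211584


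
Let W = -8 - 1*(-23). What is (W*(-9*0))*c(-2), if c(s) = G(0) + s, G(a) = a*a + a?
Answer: 0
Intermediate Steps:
W = 15 (W = -8 + 23 = 15)
G(a) = a + a² (G(a) = a² + a = a + a²)
c(s) = s (c(s) = 0*(1 + 0) + s = 0*1 + s = 0 + s = s)
(W*(-9*0))*c(-2) = (15*(-9*0))*(-2) = (15*0)*(-2) = 0*(-2) = 0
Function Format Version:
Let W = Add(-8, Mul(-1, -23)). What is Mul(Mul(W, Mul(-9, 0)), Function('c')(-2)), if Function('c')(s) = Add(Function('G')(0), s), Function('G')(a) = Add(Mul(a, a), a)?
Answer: 0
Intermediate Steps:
W = 15 (W = Add(-8, 23) = 15)
Function('G')(a) = Add(a, Pow(a, 2)) (Function('G')(a) = Add(Pow(a, 2), a) = Add(a, Pow(a, 2)))
Function('c')(s) = s (Function('c')(s) = Add(Mul(0, Add(1, 0)), s) = Add(Mul(0, 1), s) = Add(0, s) = s)
Mul(Mul(W, Mul(-9, 0)), Function('c')(-2)) = Mul(Mul(15, Mul(-9, 0)), -2) = Mul(Mul(15, 0), -2) = Mul(0, -2) = 0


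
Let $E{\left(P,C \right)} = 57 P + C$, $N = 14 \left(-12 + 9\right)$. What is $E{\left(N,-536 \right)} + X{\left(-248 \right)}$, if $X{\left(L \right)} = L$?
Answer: $-3178$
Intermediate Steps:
$N = -42$ ($N = 14 \left(-3\right) = -42$)
$E{\left(P,C \right)} = C + 57 P$
$E{\left(N,-536 \right)} + X{\left(-248 \right)} = \left(-536 + 57 \left(-42\right)\right) - 248 = \left(-536 - 2394\right) - 248 = -2930 - 248 = -3178$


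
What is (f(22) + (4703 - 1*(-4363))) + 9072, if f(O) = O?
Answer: 18160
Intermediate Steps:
(f(22) + (4703 - 1*(-4363))) + 9072 = (22 + (4703 - 1*(-4363))) + 9072 = (22 + (4703 + 4363)) + 9072 = (22 + 9066) + 9072 = 9088 + 9072 = 18160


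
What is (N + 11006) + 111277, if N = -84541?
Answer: 37742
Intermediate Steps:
(N + 11006) + 111277 = (-84541 + 11006) + 111277 = -73535 + 111277 = 37742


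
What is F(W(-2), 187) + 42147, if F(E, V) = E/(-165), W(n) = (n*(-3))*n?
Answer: 2318089/55 ≈ 42147.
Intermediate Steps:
W(n) = -3*n**2 (W(n) = (-3*n)*n = -3*n**2)
F(E, V) = -E/165 (F(E, V) = E*(-1/165) = -E/165)
F(W(-2), 187) + 42147 = -(-1)*(-2)**2/55 + 42147 = -(-1)*4/55 + 42147 = -1/165*(-12) + 42147 = 4/55 + 42147 = 2318089/55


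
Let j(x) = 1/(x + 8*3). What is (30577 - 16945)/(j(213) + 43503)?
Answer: 807696/2577553 ≈ 0.31336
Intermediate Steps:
j(x) = 1/(24 + x) (j(x) = 1/(x + 24) = 1/(24 + x))
(30577 - 16945)/(j(213) + 43503) = (30577 - 16945)/(1/(24 + 213) + 43503) = 13632/(1/237 + 43503) = 13632/(10310212/237) = 13632*(237/10310212) = 807696/2577553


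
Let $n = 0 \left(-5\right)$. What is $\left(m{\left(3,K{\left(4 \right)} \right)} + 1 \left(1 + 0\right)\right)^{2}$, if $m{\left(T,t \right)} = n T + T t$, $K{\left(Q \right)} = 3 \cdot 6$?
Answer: $3025$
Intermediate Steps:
$n = 0$
$K{\left(Q \right)} = 18$
$m{\left(T,t \right)} = T t$ ($m{\left(T,t \right)} = 0 T + T t = 0 + T t = T t$)
$\left(m{\left(3,K{\left(4 \right)} \right)} + 1 \left(1 + 0\right)\right)^{2} = \left(3 \cdot 18 + 1 \left(1 + 0\right)\right)^{2} = \left(54 + 1 \cdot 1\right)^{2} = \left(54 + 1\right)^{2} = 55^{2} = 3025$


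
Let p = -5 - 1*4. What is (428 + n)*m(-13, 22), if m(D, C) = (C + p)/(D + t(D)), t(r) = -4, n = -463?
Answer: 455/17 ≈ 26.765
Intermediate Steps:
p = -9 (p = -5 - 4 = -9)
m(D, C) = (-9 + C)/(-4 + D) (m(D, C) = (C - 9)/(D - 4) = (-9 + C)/(-4 + D))
(428 + n)*m(-13, 22) = (428 - 463)*((-9 + 22)/(-4 - 13)) = -35*13/(-17) = -(-35)*13/17 = -35*(-13/17) = 455/17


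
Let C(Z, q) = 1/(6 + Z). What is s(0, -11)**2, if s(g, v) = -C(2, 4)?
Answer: 1/64 ≈ 0.015625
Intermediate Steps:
s(g, v) = -1/8 (s(g, v) = -1/(6 + 2) = -1/8)
s(0, -11)**2 = (-1/8)**2 = 1/64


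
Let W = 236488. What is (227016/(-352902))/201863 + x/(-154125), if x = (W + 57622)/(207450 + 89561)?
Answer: -94981323053642/9881947143978913575 ≈ -9.6116e-6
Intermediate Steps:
x = 294110/297011 (x = (236488 + 57622)/(207450 + 89561) = 294110/297011 ≈ 0.99023)
(227016/(-352902))/201863 + x/(-154125) = (227016/(-352902))/201863 + (294110/297011)/(-154125) = (227016*(-1/352902))*(1/201863) + (294110/297011)*(-1/154125) = -37836/58817*1/201863 - 58822/9155364075 = -37836/11872976071 - 58822/9155364075 = -94981323053642/9881947143978913575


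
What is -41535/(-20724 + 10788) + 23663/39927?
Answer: 70129019/14693136 ≈ 4.7729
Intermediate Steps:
-41535/(-20724 + 10788) + 23663/39927 = -41535/(-9936) + 23663*(1/39927) = -41535*(-1/9936) + 23663/39927 = 4615/1104 + 23663/39927 = 70129019/14693136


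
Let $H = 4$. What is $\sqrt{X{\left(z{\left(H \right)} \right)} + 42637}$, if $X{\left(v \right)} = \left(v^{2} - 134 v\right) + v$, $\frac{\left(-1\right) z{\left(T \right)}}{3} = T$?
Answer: $\sqrt{44377} \approx 210.66$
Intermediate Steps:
$z{\left(T \right)} = - 3 T$
$X{\left(v \right)} = v^{2} - 133 v$
$\sqrt{X{\left(z{\left(H \right)} \right)} + 42637} = \sqrt{\left(-3\right) 4 \left(-133 - 12\right) + 42637} = \sqrt{- 12 \left(-133 - 12\right) + 42637} = \sqrt{\left(-12\right) \left(-145\right) + 42637} = \sqrt{1740 + 42637} = \sqrt{44377}$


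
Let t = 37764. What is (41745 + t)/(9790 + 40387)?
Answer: 79509/50177 ≈ 1.5846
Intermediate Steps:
(41745 + t)/(9790 + 40387) = (41745 + 37764)/(9790 + 40387) = 79509/50177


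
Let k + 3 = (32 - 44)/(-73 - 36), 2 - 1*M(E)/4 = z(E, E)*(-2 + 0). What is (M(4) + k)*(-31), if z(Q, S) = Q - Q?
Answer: -17267/109 ≈ -158.41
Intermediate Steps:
z(Q, S) = 0
M(E) = 8 (M(E) = 8 - 0*(-2 + 0) = 8 - 0*(-2) = 8 - 4*0 = 8 + 0 = 8)
k = -315/109 (k = -3 + (32 - 44)/(-73 - 36) = -3 - 12/(-109) = -3 - 12*(-1/109) = -3 + 12/109 = -315/109 ≈ -2.8899)
(M(4) + k)*(-31) = (8 - 315/109)*(-31) = (557/109)*(-31) = -17267/109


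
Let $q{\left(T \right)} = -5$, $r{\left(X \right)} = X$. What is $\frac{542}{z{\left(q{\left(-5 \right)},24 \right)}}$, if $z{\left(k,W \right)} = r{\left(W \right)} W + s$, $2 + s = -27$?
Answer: $\frac{542}{547} \approx 0.99086$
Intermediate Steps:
$s = -29$ ($s = -2 - 27 = -29$)
$z{\left(k,W \right)} = -29 + W^{2}$ ($z{\left(k,W \right)} = W W - 29 = W^{2} - 29 = -29 + W^{2}$)
$\frac{542}{z{\left(q{\left(-5 \right)},24 \right)}} = \frac{542}{-29 + 24^{2}} = \frac{542}{-29 + 576} = \frac{542}{547}$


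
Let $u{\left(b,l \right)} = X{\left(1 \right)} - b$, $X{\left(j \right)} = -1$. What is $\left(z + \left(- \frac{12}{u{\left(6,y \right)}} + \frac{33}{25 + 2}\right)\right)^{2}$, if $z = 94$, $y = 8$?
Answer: $\frac{37295449}{3969} \approx 9396.7$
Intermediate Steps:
$u{\left(b,l \right)} = -1 - b$
$\left(z + \left(- \frac{12}{u{\left(6,y \right)}} + \frac{33}{25 + 2}\right)\right)^{2} = \left(94 - \left(- \frac{33}{25 + 2} + \frac{12}{-1 - 6}\right)\right)^{2} = \left(94 - \left(- \frac{11}{9} + \frac{12}{-1 - 6}\right)\right)^{2} = \left(94 + \left(- \frac{12}{-7} + 33 \cdot \frac{1}{27}\right)\right)^{2} = \left(94 + \left(\left(-12\right) \left(- \frac{1}{7}\right) + \frac{11}{9}\right)\right)^{2} = \left(94 + \left(\frac{12}{7} + \frac{11}{9}\right)\right)^{2} = \left(94 + \frac{185}{63}\right)^{2} = \left(\frac{6107}{63}\right)^{2} = \frac{37295449}{3969}$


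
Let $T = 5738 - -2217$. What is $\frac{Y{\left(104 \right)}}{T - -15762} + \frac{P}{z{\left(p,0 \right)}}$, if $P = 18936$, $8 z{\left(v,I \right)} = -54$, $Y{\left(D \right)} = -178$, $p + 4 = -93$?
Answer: $- \frac{199602806}{71151} \approx -2805.3$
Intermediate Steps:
$p = -97$ ($p = -4 - 93 = -97$)
$T = 7955$ ($T = 5738 + 2217 = 7955$)
$z{\left(v,I \right)} = - \frac{27}{4}$ ($z{\left(v,I \right)} = \frac{1}{8} \left(-54\right) = - \frac{27}{4}$)
$\frac{Y{\left(104 \right)}}{T - -15762} + \frac{P}{z{\left(p,0 \right)}} = - \frac{178}{7955 - -15762} + \frac{18936}{- \frac{27}{4}} = - \frac{178}{7955 + 15762} + 18936 \left(- \frac{4}{27}\right) = - \frac{178}{23717} - \frac{8416}{3} = - \frac{199602806}{71151}$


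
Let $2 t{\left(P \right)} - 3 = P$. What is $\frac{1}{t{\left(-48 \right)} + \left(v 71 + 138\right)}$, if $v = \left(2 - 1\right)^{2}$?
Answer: $\frac{2}{373} \approx 0.0053619$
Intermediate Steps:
$v = 1$ ($v = 1^{2} = 1$)
$t{\left(P \right)} = \frac{3}{2} + \frac{P}{2}$
$\frac{1}{t{\left(-48 \right)} + \left(v 71 + 138\right)} = \frac{1}{\left(\frac{3}{2} + \frac{1}{2} \left(-48\right)\right) + \left(1 \cdot 71 + 138\right)} = \frac{1}{\left(\frac{3}{2} - 24\right) + \left(71 + 138\right)} = \frac{1}{- \frac{45}{2} + 209} = \frac{1}{\frac{373}{2}} = \frac{2}{373}$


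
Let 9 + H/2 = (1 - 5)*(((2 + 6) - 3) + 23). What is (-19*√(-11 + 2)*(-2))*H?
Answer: -27588*I ≈ -27588.0*I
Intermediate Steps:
H = -242 (H = -18 + 2*((1 - 5)*(((2 + 6) - 3) + 23)) = -18 + 2*(-4*((8 - 3) + 23)) = -18 + 2*(-4*(5 + 23)) = -18 + 2*(-4*28) = -18 + 2*(-112) = -18 - 224 = -242)
(-19*√(-11 + 2)*(-2))*H = (-19*√(-11 + 2)*(-2))*(-242) = (-57*I*(-2))*(-242) = (114*I)*(-242) = -27588*I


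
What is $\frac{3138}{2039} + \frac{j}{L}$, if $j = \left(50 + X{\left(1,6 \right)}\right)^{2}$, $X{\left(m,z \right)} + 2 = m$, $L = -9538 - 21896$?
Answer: $\frac{93744253}{64093926} \approx 1.4626$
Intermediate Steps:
$L = -31434$ ($L = -9538 - 21896 = -31434$)
$X{\left(m,z \right)} = -2 + m$
$j = 2401$ ($j = \left(50 + \left(-2 + 1\right)\right)^{2} = \left(50 - 1\right)^{2} = 49^{2} = 2401$)
$\frac{3138}{2039} + \frac{j}{L} = \frac{3138}{2039} + \frac{2401}{-31434} = 3138 \cdot \frac{1}{2039} + 2401 \left(- \frac{1}{31434}\right) = \frac{3138}{2039} - \frac{2401}{31434} = \frac{93744253}{64093926}$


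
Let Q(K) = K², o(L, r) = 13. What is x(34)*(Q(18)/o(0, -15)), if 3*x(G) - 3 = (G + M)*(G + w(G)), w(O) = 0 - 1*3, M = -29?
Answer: 17064/13 ≈ 1312.6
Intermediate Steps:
w(O) = -3 (w(O) = 0 - 3 = -3)
x(G) = 1 + (-29 + G)*(-3 + G)/3 (x(G) = 1 + ((G - 29)*(G - 3))/3 = 1 + ((-29 + G)*(-3 + G))/3 = 1 + (-29 + G)*(-3 + G)/3)
x(34)*(Q(18)/o(0, -15)) = (30 - 32/3*34 + (⅓)*34²)*(18²/13) = (30 - 1088/3 + (⅓)*1156)*(324*(1/13)) = (30 - 1088/3 + 1156/3)*(324/13) = (158/3)*(324/13) = 17064/13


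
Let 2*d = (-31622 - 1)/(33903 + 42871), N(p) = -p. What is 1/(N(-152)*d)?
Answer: -38387/1201674 ≈ -0.031945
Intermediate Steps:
d = -31623/153548 (d = ((-31622 - 1)/(33903 + 42871))/2 = (-31623/76774)/2 = (-31623*1/76774)/2 = (1/2)*(-31623/76774) = -31623/153548 ≈ -0.20595)
1/(N(-152)*d) = 1/(((-1*(-152)))*(-31623/153548)) = -153548/31623/152 = (1/152)*(-153548/31623) = -38387/1201674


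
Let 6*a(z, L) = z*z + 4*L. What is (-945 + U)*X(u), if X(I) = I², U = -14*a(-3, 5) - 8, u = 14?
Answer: -600152/3 ≈ -2.0005e+5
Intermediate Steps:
a(z, L) = z²/6 + 2*L/3 (a(z, L) = (z*z + 4*L)/6 = (z² + 4*L)/6 = z²/6 + 2*L/3)
U = -227/3 (U = -14*((⅙)*(-3)² + (⅔)*5) - 8 = -14*((⅙)*9 + 10/3) - 8 = -14*(3/2 + 10/3) - 8 = -14*29/6 - 8 = -203/3 - 8 = -227/3 ≈ -75.667)
(-945 + U)*X(u) = (-945 - 227/3)*14² = -3062/3*196 = -600152/3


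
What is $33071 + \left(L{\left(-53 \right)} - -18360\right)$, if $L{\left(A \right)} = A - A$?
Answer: $51431$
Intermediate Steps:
$L{\left(A \right)} = 0$
$33071 + \left(L{\left(-53 \right)} - -18360\right) = 33071 + \left(0 - -18360\right) = 33071 + \left(0 + 18360\right) = 33071 + 18360 = 51431$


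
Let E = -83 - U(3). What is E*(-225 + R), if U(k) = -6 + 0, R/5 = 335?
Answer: -111650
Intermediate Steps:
R = 1675 (R = 5*335 = 1675)
U(k) = -6
E = -77 (E = -83 - 1*(-6) = -83 + 6 = -77)
E*(-225 + R) = -77*(-225 + 1675) = -77*1450 = -111650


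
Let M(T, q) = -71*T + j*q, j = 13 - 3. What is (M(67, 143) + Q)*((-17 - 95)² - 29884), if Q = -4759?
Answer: 140211240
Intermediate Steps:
j = 10
M(T, q) = -71*T + 10*q
(M(67, 143) + Q)*((-17 - 95)² - 29884) = ((-71*67 + 10*143) - 4759)*((-17 - 95)² - 29884) = ((-4757 + 1430) - 4759)*((-112)² - 29884) = (-3327 - 4759)*(12544 - 29884) = -8086*(-17340) = 140211240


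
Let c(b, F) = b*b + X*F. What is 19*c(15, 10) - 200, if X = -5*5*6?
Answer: -24425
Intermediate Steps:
X = -150 (X = -25*6 = -150)
c(b, F) = b² - 150*F (c(b, F) = b*b - 150*F = b² - 150*F)
19*c(15, 10) - 200 = 19*(15² - 150*10) - 200 = 19*(225 - 1500) - 200 = 19*(-1275) - 200 = -24225 - 200 = -24425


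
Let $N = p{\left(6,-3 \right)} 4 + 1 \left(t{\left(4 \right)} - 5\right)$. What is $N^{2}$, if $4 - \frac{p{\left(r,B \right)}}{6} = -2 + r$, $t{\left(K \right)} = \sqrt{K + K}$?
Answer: $33 - 20 \sqrt{2} \approx 4.7157$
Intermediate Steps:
$t{\left(K \right)} = \sqrt{2} \sqrt{K}$ ($t{\left(K \right)} = \sqrt{2 K} = \sqrt{2} \sqrt{K}$)
$p{\left(r,B \right)} = 36 - 6 r$ ($p{\left(r,B \right)} = 24 - 6 \left(-2 + r\right) = 24 - \left(-12 + 6 r\right) = 36 - 6 r$)
$N = -5 + 2 \sqrt{2}$ ($N = \left(36 - 36\right) 4 + 1 \left(\sqrt{2} \sqrt{4} - 5\right) = \left(36 - 36\right) 4 + 1 \left(\sqrt{2} \cdot 2 - 5\right) = 0 \cdot 4 + 1 \left(2 \sqrt{2} - 5\right) = 0 + 1 \left(-5 + 2 \sqrt{2}\right) = 0 - \left(5 - 2 \sqrt{2}\right) = -5 + 2 \sqrt{2} \approx -2.1716$)
$N^{2} = \left(-5 + 2 \sqrt{2}\right)^{2}$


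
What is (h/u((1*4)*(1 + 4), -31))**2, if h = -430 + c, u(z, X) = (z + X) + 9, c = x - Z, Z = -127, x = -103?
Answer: 41209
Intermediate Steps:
c = 24 (c = -103 - 1*(-127) = -103 + 127 = 24)
u(z, X) = 9 + X + z (u(z, X) = (X + z) + 9 = 9 + X + z)
h = -406 (h = -430 + 24 = -406)
(h/u((1*4)*(1 + 4), -31))**2 = (-406/(9 - 31 + (1*4)*(1 + 4)))**2 = (-406/(9 - 31 + 4*5))**2 = (-406/(9 - 31 + 20))**2 = (-406/(-2))**2 = (-406*(-1/2))**2 = 203**2 = 41209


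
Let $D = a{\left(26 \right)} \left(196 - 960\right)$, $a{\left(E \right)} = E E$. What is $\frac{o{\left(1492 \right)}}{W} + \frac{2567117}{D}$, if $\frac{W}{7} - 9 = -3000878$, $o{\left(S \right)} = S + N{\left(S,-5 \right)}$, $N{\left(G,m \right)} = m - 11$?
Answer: $- \frac{53925835073575}{10848885650512} \approx -4.9706$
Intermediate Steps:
$N{\left(G,m \right)} = -11 + m$
$o{\left(S \right)} = -16 + S$ ($o{\left(S \right)} = S - 16 = -16 + S$)
$a{\left(E \right)} = E^{2}$
$D = -516464$ ($D = 26^{2} \left(196 - 960\right) = 676 \left(-764\right) = -516464$)
$W = -21006083$ ($W = 63 + 7 \left(-3000878\right) = 63 - 21006146 = -21006083$)
$\frac{o{\left(1492 \right)}}{W} + \frac{2567117}{D} = \frac{-16 + 1492}{-21006083} + \frac{2567117}{-516464} = 1476 \left(- \frac{1}{21006083}\right) + 2567117 \left(- \frac{1}{516464}\right) = - \frac{1476}{21006083} - \frac{2567117}{516464} = - \frac{53925835073575}{10848885650512}$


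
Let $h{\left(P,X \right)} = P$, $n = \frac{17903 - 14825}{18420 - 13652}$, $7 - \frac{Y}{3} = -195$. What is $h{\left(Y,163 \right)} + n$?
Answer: $\frac{1446243}{2384} \approx 606.65$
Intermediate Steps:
$Y = 606$ ($Y = 21 - -585 = 21 + 585 = 606$)
$n = \frac{1539}{2384}$ ($n = \frac{3078}{4768} = 3078 \cdot \frac{1}{4768} = \frac{1539}{2384} \approx 0.64555$)
$h{\left(Y,163 \right)} + n = 606 + \frac{1539}{2384} = \frac{1446243}{2384}$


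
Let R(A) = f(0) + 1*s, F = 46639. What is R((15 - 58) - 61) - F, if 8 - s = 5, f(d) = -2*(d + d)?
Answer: -46636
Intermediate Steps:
f(d) = -4*d
s = 3 (s = 8 - 1*5 = 8 - 5 = 3)
R(A) = 3 (R(A) = -4*0 + 1*3 = 0 + 3 = 3)
R((15 - 58) - 61) - F = 3 - 1*46639 = 3 - 46639 = -46636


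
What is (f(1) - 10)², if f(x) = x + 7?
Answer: 4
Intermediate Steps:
f(x) = 7 + x
(f(1) - 10)² = ((7 + 1) - 10)² = (8 - 10)² = (-2)² = 4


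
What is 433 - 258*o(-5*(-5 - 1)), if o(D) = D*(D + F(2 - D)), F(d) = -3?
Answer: -208547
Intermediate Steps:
o(D) = D*(-3 + D) (o(D) = D*(D - 3) = D*(-3 + D))
433 - 258*o(-5*(-5 - 1)) = 433 - 258*(-5*(-5 - 1))*(-3 - 5*(-5 - 1)) = 433 - 258*(-5*(-6))*(-3 - 5*(-6)) = 433 - 7740*(-3 + 30) = 433 - 7740*27 = 433 - 258*810 = 433 - 208980 = -208547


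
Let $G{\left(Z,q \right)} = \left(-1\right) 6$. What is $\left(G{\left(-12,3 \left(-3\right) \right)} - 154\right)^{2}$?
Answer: $25600$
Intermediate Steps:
$G{\left(Z,q \right)} = -6$
$\left(G{\left(-12,3 \left(-3\right) \right)} - 154\right)^{2} = \left(-6 - 154\right)^{2} = \left(-160\right)^{2} = 25600$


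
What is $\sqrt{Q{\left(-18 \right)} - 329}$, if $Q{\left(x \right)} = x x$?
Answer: $i \sqrt{5} \approx 2.2361 i$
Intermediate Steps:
$Q{\left(x \right)} = x^{2}$
$\sqrt{Q{\left(-18 \right)} - 329} = \sqrt{\left(-18\right)^{2} - 329} = \sqrt{324 - 329} = \sqrt{-5} = i \sqrt{5}$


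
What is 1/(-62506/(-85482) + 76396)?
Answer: 42741/3265272689 ≈ 1.3090e-5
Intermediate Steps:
1/(-62506/(-85482) + 76396) = 1/(-62506*(-1/85482) + 76396) = 1/(31253/42741 + 76396) = 1/(3265272689/42741) = 42741/3265272689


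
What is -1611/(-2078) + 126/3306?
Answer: 931299/1144978 ≈ 0.81338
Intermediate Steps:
-1611/(-2078) + 126/3306 = -1611*(-1/2078) + 126*(1/3306) = 1611/2078 + 21/551 = 931299/1144978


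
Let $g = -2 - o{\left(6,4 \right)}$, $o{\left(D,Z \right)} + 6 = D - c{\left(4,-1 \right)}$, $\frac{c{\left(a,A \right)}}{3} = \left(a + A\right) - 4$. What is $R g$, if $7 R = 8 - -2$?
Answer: $- \frac{50}{7} \approx -7.1429$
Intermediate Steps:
$R = \frac{10}{7}$ ($R = \frac{8 - -2}{7} = \frac{8 + 2}{7} = \frac{1}{7} \cdot 10 = \frac{10}{7} \approx 1.4286$)
$c{\left(a,A \right)} = -12 + 3 A + 3 a$ ($c{\left(a,A \right)} = 3 \left(\left(a + A\right) - 4\right) = 3 \left(\left(A + a\right) - 4\right) = 3 \left(-4 + A + a\right) = -12 + 3 A + 3 a$)
$o{\left(D,Z \right)} = -3 + D$ ($o{\left(D,Z \right)} = -6 - \left(-12 - 3 + 12 - D\right) = -6 + \left(D - \left(-12 - 3 + 12\right)\right) = -6 + \left(D - -3\right) = -6 + \left(D + 3\right) = -6 + \left(3 + D\right) = -3 + D$)
$g = -5$ ($g = -2 - \left(-3 + 6\right) = -2 - 3 = -5$)
$R g = \frac{10}{7} \left(-5\right) = - \frac{50}{7}$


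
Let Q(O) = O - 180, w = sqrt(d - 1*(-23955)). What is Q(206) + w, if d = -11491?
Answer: 26 + 4*sqrt(779) ≈ 137.64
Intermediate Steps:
w = 4*sqrt(779) (w = sqrt(-11491 - 1*(-23955)) = sqrt(-11491 + 23955) = sqrt(12464) = 4*sqrt(779) ≈ 111.64)
Q(O) = -180 + O
Q(206) + w = (-180 + 206) + 4*sqrt(779) = 26 + 4*sqrt(779)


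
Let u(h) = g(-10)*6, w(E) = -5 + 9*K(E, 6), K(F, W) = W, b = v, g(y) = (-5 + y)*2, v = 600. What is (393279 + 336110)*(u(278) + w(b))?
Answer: -95549959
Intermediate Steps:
g(y) = -10 + 2*y
b = 600
w(E) = 49 (w(E) = -5 + 9*6 = -5 + 54 = 49)
u(h) = -180 (u(h) = (-10 + 2*(-10))*6 = (-10 - 20)*6 = -30*6 = -180)
(393279 + 336110)*(u(278) + w(b)) = (393279 + 336110)*(-180 + 49) = 729389*(-131) = -95549959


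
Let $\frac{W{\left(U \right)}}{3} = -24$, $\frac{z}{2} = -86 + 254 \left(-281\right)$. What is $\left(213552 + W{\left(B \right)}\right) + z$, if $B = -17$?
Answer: $70560$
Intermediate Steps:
$z = -142920$ ($z = 2 \left(-86 + 254 \left(-281\right)\right) = 2 \left(-86 - 71374\right) = 2 \left(-71460\right) = -142920$)
$W{\left(U \right)} = -72$ ($W{\left(U \right)} = 3 \left(-24\right) = -72$)
$\left(213552 + W{\left(B \right)}\right) + z = \left(213552 - 72\right) - 142920 = 213480 - 142920 = 70560$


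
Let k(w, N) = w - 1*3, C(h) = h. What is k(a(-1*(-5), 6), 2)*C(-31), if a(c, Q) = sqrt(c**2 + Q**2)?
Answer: 93 - 31*sqrt(61) ≈ -149.12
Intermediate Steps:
a(c, Q) = sqrt(Q**2 + c**2)
k(w, N) = -3 + w (k(w, N) = w - 3 = -3 + w)
k(a(-1*(-5), 6), 2)*C(-31) = (-3 + sqrt(6**2 + (-1*(-5))**2))*(-31) = (-3 + sqrt(36 + 5**2))*(-31) = (-3 + sqrt(36 + 25))*(-31) = (-3 + sqrt(61))*(-31) = 93 - 31*sqrt(61)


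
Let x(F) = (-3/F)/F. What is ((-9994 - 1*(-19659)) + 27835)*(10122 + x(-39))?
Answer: 64148162500/169 ≈ 3.7957e+8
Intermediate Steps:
x(F) = -3/F²
((-9994 - 1*(-19659)) + 27835)*(10122 + x(-39)) = ((-9994 - 1*(-19659)) + 27835)*(10122 - 3/(-39)²) = ((-9994 + 19659) + 27835)*(10122 - 3*1/1521) = (9665 + 27835)*(10122 - 1/507) = 37500*(5131853/507) = 64148162500/169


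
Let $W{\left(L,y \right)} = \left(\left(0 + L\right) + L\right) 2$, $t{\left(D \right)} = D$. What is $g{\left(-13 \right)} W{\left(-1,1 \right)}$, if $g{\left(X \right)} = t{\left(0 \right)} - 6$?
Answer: $24$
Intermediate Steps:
$g{\left(X \right)} = -6$ ($g{\left(X \right)} = 0 - 6 = -6$)
$W{\left(L,y \right)} = 4 L$ ($W{\left(L,y \right)} = \left(L + L\right) 2 = 2 L 2 = 4 L$)
$g{\left(-13 \right)} W{\left(-1,1 \right)} = - 6 \cdot 4 \left(-1\right) = \left(-6\right) \left(-4\right) = 24$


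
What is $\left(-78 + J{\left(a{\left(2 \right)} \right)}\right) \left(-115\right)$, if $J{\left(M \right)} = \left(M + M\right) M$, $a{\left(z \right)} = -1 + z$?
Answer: $8740$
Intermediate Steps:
$J{\left(M \right)} = 2 M^{2}$ ($J{\left(M \right)} = 2 M M = 2 M^{2}$)
$\left(-78 + J{\left(a{\left(2 \right)} \right)}\right) \left(-115\right) = \left(-78 + 2 \left(-1 + 2\right)^{2}\right) \left(-115\right) = \left(-78 + 2 \cdot 1^{2}\right) \left(-115\right) = \left(-78 + 2 \cdot 1\right) \left(-115\right) = \left(-78 + 2\right) \left(-115\right) = \left(-76\right) \left(-115\right) = 8740$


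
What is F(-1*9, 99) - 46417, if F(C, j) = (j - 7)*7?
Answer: -45773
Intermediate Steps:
F(C, j) = -49 + 7*j (F(C, j) = (-7 + j)*7 = -49 + 7*j)
F(-1*9, 99) - 46417 = (-49 + 7*99) - 46417 = (-49 + 693) - 46417 = 644 - 46417 = -45773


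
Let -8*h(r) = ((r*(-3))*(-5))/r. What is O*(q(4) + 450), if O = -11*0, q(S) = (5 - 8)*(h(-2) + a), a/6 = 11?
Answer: 0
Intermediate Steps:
a = 66 (a = 6*11 = 66)
h(r) = -15/8 (h(r) = -(r*(-3))*(-5)/(8*r) = --3*r*(-5)/(8*r) = -15*r/(8*r) = -⅛*15 = -15/8)
q(S) = -1539/8 (q(S) = (5 - 8)*(-15/8 + 66) = -3*513/8 = -1539/8)
O = 0
O*(q(4) + 450) = 0*(-1539/8 + 450) = 0*(2061/8) = 0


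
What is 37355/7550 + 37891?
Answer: 57222881/1510 ≈ 37896.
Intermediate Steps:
37355/7550 + 37891 = 37355*(1/7550) + 37891 = 7471/1510 + 37891 = 57222881/1510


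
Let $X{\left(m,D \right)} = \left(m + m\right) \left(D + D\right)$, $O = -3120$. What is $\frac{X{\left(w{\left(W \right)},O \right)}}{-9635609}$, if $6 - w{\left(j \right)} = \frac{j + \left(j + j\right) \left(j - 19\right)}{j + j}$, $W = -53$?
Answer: $\frac{967200}{9635609} \approx 0.10038$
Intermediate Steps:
$w{\left(j \right)} = 6 - \frac{j + 2 j \left(-19 + j\right)}{2 j}$ ($w{\left(j \right)} = 6 - \frac{j + \left(j + j\right) \left(j - 19\right)}{j + j} = 6 - \frac{j + 2 j \left(-19 + j\right)}{2 j}$)
$X{\left(m,D \right)} = 4 D m$ ($X{\left(m,D \right)} = 2 m 2 D = 4 D m$)
$\frac{X{\left(w{\left(W \right)},O \right)}}{-9635609} = \frac{4 \left(-3120\right) \left(\frac{49}{2} - -53\right)}{-9635609} = 4 \left(-3120\right) \left(\frac{49}{2} + 53\right) \left(- \frac{1}{9635609}\right) = 4 \left(-3120\right) \frac{155}{2} \left(- \frac{1}{9635609}\right) = \left(-967200\right) \left(- \frac{1}{9635609}\right) = \frac{967200}{9635609}$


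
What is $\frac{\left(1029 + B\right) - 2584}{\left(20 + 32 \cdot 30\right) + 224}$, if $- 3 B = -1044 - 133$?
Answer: $- \frac{872}{903} \approx -0.96567$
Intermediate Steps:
$B = \frac{1177}{3}$ ($B = - \frac{-1044 - 133}{3} = \left(- \frac{1}{3}\right) \left(-1177\right) = \frac{1177}{3} \approx 392.33$)
$\frac{\left(1029 + B\right) - 2584}{\left(20 + 32 \cdot 30\right) + 224} = \frac{\left(1029 + \frac{1177}{3}\right) - 2584}{\left(20 + 32 \cdot 30\right) + 224} = \frac{\frac{4264}{3} - 2584}{\left(20 + 960\right) + 224} = - \frac{3488}{3 \left(980 + 224\right)} = - \frac{3488}{3 \cdot 1204} = \left(- \frac{3488}{3}\right) \frac{1}{1204} = - \frac{872}{903}$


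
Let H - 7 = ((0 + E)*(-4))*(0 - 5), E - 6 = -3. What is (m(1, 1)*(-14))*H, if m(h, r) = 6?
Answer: -5628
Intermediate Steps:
E = 3 (E = 6 - 3 = 3)
H = 67 (H = 7 + ((0 + 3)*(-4))*(0 - 5) = 7 + (3*(-4))*(-5) = 7 - 12*(-5) = 7 + 60 = 67)
(m(1, 1)*(-14))*H = (6*(-14))*67 = -84*67 = -5628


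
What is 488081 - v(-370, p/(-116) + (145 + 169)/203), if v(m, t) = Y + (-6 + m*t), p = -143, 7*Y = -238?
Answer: 198594671/406 ≈ 4.8915e+5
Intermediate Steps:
Y = -34 (Y = (1/7)*(-238) = -34)
v(m, t) = -40 + m*t (v(m, t) = -34 + (-6 + m*t) = -40 + m*t)
488081 - v(-370, p/(-116) + (145 + 169)/203) = 488081 - (-40 - 370*(-143/(-116) + (145 + 169)/203)) = 488081 - (-40 - 370*(-143*(-1/116) + 314*(1/203))) = 488081 - (-40 - 370*(143/116 + 314/203)) = 488081 - (-40 - 370*2257/812) = 488081 - (-40 - 417545/406) = 488081 - 1*(-433785/406) = 488081 + 433785/406 = 198594671/406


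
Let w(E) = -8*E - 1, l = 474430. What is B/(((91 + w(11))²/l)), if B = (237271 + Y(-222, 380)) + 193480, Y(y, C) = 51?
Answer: 51096348215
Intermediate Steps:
w(E) = -1 - 8*E
B = 430802 (B = (237271 + 51) + 193480 = 237322 + 193480 = 430802)
B/(((91 + w(11))²/l)) = 430802/(((91 + (-1 - 8*11))²/474430)) = 430802/(((91 + (-1 - 88))²*(1/474430))) = 430802/(((91 - 89)²*(1/474430))) = 430802/((2²*(1/474430))) = 430802/((4*(1/474430))) = 430802/(2/237215) = 430802*(237215/2) = 51096348215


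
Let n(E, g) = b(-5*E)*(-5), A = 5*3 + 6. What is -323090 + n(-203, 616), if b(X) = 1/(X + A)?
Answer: -334721245/1036 ≈ -3.2309e+5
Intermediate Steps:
A = 21 (A = 15 + 6 = 21)
b(X) = 1/(21 + X) (b(X) = 1/(X + 21) = 1/(21 + X))
n(E, g) = -5/(21 - 5*E)
-323090 + n(-203, 616) = -323090 + 5/(-21 + 5*(-203)) = -323090 + 5/(-21 - 1015) = -323090 + 5/(-1036) = -323090 + 5*(-1/1036) = -323090 - 5/1036 = -334721245/1036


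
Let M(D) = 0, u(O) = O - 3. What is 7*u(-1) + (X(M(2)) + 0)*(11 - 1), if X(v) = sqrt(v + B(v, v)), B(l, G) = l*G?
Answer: -28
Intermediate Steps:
u(O) = -3 + O
B(l, G) = G*l
X(v) = sqrt(v + v**2) (X(v) = sqrt(v + v*v) = sqrt(v + v**2))
7*u(-1) + (X(M(2)) + 0)*(11 - 1) = 7*(-3 - 1) + (sqrt(0*(1 + 0)) + 0)*(11 - 1) = 7*(-4) + (sqrt(0*1) + 0)*10 = -28 + (sqrt(0) + 0)*10 = -28 + (0 + 0)*10 = -28 + 0*10 = -28 + 0 = -28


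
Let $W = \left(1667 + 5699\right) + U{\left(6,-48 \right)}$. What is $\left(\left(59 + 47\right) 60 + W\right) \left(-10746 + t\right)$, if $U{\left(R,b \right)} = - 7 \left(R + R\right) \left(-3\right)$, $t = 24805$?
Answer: $196516702$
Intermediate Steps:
$U{\left(R,b \right)} = 42 R$ ($U{\left(R,b \right)} = - 7 \cdot 2 R \left(-3\right) = - 7 \left(- 6 R\right) = 42 R$)
$W = 7618$ ($W = \left(1667 + 5699\right) + 42 \cdot 6 = 7366 + 252 = 7618$)
$\left(\left(59 + 47\right) 60 + W\right) \left(-10746 + t\right) = \left(\left(59 + 47\right) 60 + 7618\right) \left(-10746 + 24805\right) = \left(106 \cdot 60 + 7618\right) 14059 = \left(6360 + 7618\right) 14059 = 13978 \cdot 14059 = 196516702$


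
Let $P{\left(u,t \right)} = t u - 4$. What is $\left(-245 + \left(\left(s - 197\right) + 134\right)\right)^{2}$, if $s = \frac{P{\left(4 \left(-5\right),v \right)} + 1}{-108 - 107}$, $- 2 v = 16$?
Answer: $\frac{4405906129}{46225} \approx 95314.0$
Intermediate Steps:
$v = -8$ ($v = \left(- \frac{1}{2}\right) 16 = -8$)
$P{\left(u,t \right)} = -4 + t u$
$s = - \frac{157}{215}$ ($s = \frac{\left(-4 - 8 \cdot 4 \left(-5\right)\right) + 1}{-108 - 107} = \frac{\left(-4 - -160\right) + 1}{-215} = \left(\left(-4 + 160\right) + 1\right) \left(- \frac{1}{215}\right) = \left(156 + 1\right) \left(- \frac{1}{215}\right) = 157 \left(- \frac{1}{215}\right) = - \frac{157}{215} \approx -0.73023$)
$\left(-245 + \left(\left(s - 197\right) + 134\right)\right)^{2} = \left(-245 + \left(\left(- \frac{157}{215} - 197\right) + 134\right)\right)^{2} = \left(-245 + \left(- \frac{42512}{215} + 134\right)\right)^{2} = \left(-245 - \frac{13702}{215}\right)^{2} = \left(- \frac{66377}{215}\right)^{2} = \frac{4405906129}{46225}$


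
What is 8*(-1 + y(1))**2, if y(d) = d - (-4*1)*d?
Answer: 128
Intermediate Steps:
y(d) = 5*d (y(d) = d - (-4)*d = d + 4*d = 5*d)
8*(-1 + y(1))**2 = 8*(-1 + 5*1)**2 = 8*(-1 + 5)**2 = 8*4**2 = 8*16 = 128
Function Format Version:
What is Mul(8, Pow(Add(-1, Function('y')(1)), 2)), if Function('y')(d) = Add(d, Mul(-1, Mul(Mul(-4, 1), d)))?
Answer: 128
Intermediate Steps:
Function('y')(d) = Mul(5, d) (Function('y')(d) = Add(d, Mul(-1, Mul(-4, d))) = Add(d, Mul(4, d)) = Mul(5, d))
Mul(8, Pow(Add(-1, Function('y')(1)), 2)) = Mul(8, Pow(Add(-1, Mul(5, 1)), 2)) = Mul(8, Pow(Add(-1, 5), 2)) = Mul(8, Pow(4, 2)) = Mul(8, 16) = 128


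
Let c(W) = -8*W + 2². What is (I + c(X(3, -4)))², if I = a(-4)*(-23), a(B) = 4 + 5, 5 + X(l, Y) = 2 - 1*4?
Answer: 21609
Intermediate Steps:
X(l, Y) = -7 (X(l, Y) = -5 + (2 - 1*4) = -5 + (2 - 4) = -5 - 2 = -7)
c(W) = 4 - 8*W (c(W) = -8*W + 4 = 4 - 8*W)
a(B) = 9
I = -207 (I = 9*(-23) = -207)
(I + c(X(3, -4)))² = (-207 + (4 - 8*(-7)))² = (-207 + (4 + 56))² = (-207 + 60)² = (-147)² = 21609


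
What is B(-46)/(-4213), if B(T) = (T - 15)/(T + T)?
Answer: -61/387596 ≈ -0.00015738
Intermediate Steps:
B(T) = (-15 + T)/(2*T) (B(T) = (-15 + T)/((2*T)) = (-15 + T)*(1/(2*T)) = (-15 + T)/(2*T))
B(-46)/(-4213) = ((1/2)*(-15 - 46)/(-46))/(-4213) = ((1/2)*(-1/46)*(-61))*(-1/4213) = (61/92)*(-1/4213) = -61/387596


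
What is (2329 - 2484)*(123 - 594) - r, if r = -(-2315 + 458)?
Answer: 71148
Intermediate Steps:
r = 1857 (r = -1*(-1857) = 1857)
(2329 - 2484)*(123 - 594) - r = (2329 - 2484)*(123 - 594) - 1*1857 = -155*(-471) - 1857 = 73005 - 1857 = 71148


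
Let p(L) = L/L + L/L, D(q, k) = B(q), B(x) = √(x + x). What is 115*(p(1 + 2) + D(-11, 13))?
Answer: 230 + 115*I*√22 ≈ 230.0 + 539.4*I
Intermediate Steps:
B(x) = √2*√x (B(x) = √(2*x) = √2*√x)
D(q, k) = √2*√q
p(L) = 2 (p(L) = 1 + 1 = 2)
115*(p(1 + 2) + D(-11, 13)) = 115*(2 + √2*√(-11)) = 115*(2 + √2*(I*√11)) = 115*(2 + I*√22) = 230 + 115*I*√22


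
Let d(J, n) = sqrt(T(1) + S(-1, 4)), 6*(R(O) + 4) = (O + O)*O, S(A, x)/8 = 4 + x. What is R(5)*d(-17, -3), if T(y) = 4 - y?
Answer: 13*sqrt(67)/3 ≈ 35.470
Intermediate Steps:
S(A, x) = 32 + 8*x (S(A, x) = 8*(4 + x) = 32 + 8*x)
R(O) = -4 + O**2/3 (R(O) = -4 + ((O + O)*O)/6 = -4 + ((2*O)*O)/6 = -4 + (2*O**2)/6 = -4 + O**2/3)
d(J, n) = sqrt(67) (d(J, n) = sqrt((4 - 1*1) + (32 + 8*4)) = sqrt((4 - 1) + (32 + 32)) = sqrt(3 + 64) = sqrt(67))
R(5)*d(-17, -3) = (-4 + (1/3)*5**2)*sqrt(67) = (-4 + (1/3)*25)*sqrt(67) = (-4 + 25/3)*sqrt(67) = 13*sqrt(67)/3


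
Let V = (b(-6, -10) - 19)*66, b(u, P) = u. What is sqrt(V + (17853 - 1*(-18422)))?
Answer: 5*sqrt(1385) ≈ 186.08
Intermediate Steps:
V = -1650 (V = (-6 - 19)*66 = -25*66 = -1650)
sqrt(V + (17853 - 1*(-18422))) = sqrt(-1650 + (17853 - 1*(-18422))) = sqrt(-1650 + (17853 + 18422)) = sqrt(-1650 + 36275) = sqrt(34625) = 5*sqrt(1385)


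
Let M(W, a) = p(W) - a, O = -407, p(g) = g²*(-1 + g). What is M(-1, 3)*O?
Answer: 2035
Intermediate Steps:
M(W, a) = -a + W²*(-1 + W) (M(W, a) = W²*(-1 + W) - a = -a + W²*(-1 + W))
M(-1, 3)*O = (-1*3 + (-1)²*(-1 - 1))*(-407) = (-3 + 1*(-2))*(-407) = (-3 - 2)*(-407) = -5*(-407) = 2035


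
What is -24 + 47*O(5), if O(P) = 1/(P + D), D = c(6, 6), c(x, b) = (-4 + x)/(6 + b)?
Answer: -462/31 ≈ -14.903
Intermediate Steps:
c(x, b) = (-4 + x)/(6 + b)
D = ⅙ (D = (-4 + 6)/(6 + 6) = 2/12 = (1/12)*2 = ⅙ ≈ 0.16667)
O(P) = 1/(⅙ + P) (O(P) = 1/(P + ⅙) = 1/(⅙ + P))
-24 + 47*O(5) = -24 + 47*(6/(1 + 6*5)) = -24 + 47*(6/(1 + 30)) = -24 + 47*(6/31) = -24 + 282/31 = -462/31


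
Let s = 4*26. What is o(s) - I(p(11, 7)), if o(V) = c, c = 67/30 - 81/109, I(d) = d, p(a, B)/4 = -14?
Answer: 187993/3270 ≈ 57.490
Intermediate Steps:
p(a, B) = -56 (p(a, B) = 4*(-14) = -56)
c = 4873/3270 (c = 67*(1/30) - 81*1/109 = 67/30 - 81/109 = 4873/3270 ≈ 1.4902)
s = 104
o(V) = 4873/3270
o(s) - I(p(11, 7)) = 4873/3270 - 1*(-56) = 4873/3270 + 56 = 187993/3270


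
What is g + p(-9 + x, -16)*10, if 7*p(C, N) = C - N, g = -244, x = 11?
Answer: -1528/7 ≈ -218.29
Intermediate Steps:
p(C, N) = -N/7 + C/7 (p(C, N) = (C - N)/7 = -N/7 + C/7)
g + p(-9 + x, -16)*10 = -244 + (-⅐*(-16) + (-9 + 11)/7)*10 = -244 + (16/7 + (⅐)*2)*10 = -244 + (16/7 + 2/7)*10 = -244 + (18/7)*10 = -244 + 180/7 = -1528/7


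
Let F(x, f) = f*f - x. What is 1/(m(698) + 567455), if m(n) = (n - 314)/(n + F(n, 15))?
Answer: 75/42559253 ≈ 1.7622e-6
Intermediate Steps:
F(x, f) = f² - x
m(n) = -314/225 + n/225 (m(n) = (n - 314)/(n + (15² - n)) = (-314 + n)/(n + (225 - n)) = (-314 + n)/225 = (-314 + n)*(1/225) = -314/225 + n/225)
1/(m(698) + 567455) = 1/((-314/225 + (1/225)*698) + 567455) = 1/((-314/225 + 698/225) + 567455) = 1/(128/75 + 567455) = 1/(42559253/75) = 75/42559253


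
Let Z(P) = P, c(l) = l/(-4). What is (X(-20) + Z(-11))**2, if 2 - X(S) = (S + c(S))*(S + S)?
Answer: 370881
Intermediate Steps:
c(l) = -l/4 (c(l) = l*(-1/4) = -l/4)
X(S) = 2 - 3*S**2/2 (X(S) = 2 - (S - S/4)*(S + S) = 2 - 3*S/4*2*S = 2 - 3*S**2/2)
(X(-20) + Z(-11))**2 = ((2 - 3/2*(-20)**2) - 11)**2 = ((2 - 3/2*400) - 11)**2 = ((2 - 600) - 11)**2 = (-598 - 11)**2 = (-609)**2 = 370881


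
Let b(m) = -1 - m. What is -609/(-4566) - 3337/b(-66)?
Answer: -5065719/98930 ≈ -51.205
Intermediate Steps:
-609/(-4566) - 3337/b(-66) = -609/(-4566) - 3337/(-1 - 1*(-66)) = -609*(-1/4566) - 3337/(-1 + 66) = 203/1522 - 3337/65 = -5065719/98930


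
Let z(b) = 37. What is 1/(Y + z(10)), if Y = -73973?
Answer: -1/73936 ≈ -1.3525e-5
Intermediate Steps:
1/(Y + z(10)) = 1/(-73973 + 37) = 1/(-73936) = -1/73936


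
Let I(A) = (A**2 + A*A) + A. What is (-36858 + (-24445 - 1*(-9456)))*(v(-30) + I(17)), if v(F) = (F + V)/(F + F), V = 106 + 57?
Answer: -1844042249/60 ≈ -3.0734e+7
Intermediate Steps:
V = 163
v(F) = (163 + F)/(2*F) (v(F) = (F + 163)/(F + F) = (163 + F)/((2*F)) = (163 + F)*(1/(2*F)) = (163 + F)/(2*F))
I(A) = A + 2*A**2 (I(A) = (A**2 + A**2) + A = 2*A**2 + A = A + 2*A**2)
(-36858 + (-24445 - 1*(-9456)))*(v(-30) + I(17)) = (-36858 + (-24445 - 1*(-9456)))*((1/2)*(163 - 30)/(-30) + 17*(1 + 2*17)) = (-36858 + (-24445 + 9456))*((1/2)*(-1/30)*133 + 17*(1 + 34)) = (-36858 - 14989)*(-133/60 + 17*35) = -51847*(-133/60 + 595) = -51847*35567/60 = -1844042249/60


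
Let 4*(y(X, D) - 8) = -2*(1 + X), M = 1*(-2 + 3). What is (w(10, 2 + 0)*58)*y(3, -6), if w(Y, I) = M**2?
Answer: 348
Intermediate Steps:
M = 1 (M = 1*1 = 1)
y(X, D) = 15/2 - X/2 (y(X, D) = 8 + (-2*(1 + X))/4 = 8 + (-2 - 2*X)/4 = 8 + (-1/2 - X/2) = 15/2 - X/2)
w(Y, I) = 1 (w(Y, I) = 1**2 = 1)
(w(10, 2 + 0)*58)*y(3, -6) = (1*58)*(15/2 - 1/2*3) = 58*(15/2 - 3/2) = 58*6 = 348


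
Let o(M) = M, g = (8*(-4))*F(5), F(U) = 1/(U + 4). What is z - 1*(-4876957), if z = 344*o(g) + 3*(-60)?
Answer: 43879985/9 ≈ 4.8756e+6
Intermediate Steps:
F(U) = 1/(4 + U)
g = -32/9 (g = (8*(-4))/(4 + 5) = -32/9 ≈ -3.5556)
z = -12628/9 (z = 344*(-32/9) + 3*(-60) = -11008/9 - 180 = -12628/9 ≈ -1403.1)
z - 1*(-4876957) = -12628/9 - 1*(-4876957) = -12628/9 + 4876957 = 43879985/9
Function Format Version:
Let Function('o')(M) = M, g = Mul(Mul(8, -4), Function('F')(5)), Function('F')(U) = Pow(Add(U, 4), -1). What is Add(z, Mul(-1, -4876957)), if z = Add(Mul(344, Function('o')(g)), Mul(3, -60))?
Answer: Rational(43879985, 9) ≈ 4.8756e+6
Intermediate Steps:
Function('F')(U) = Pow(Add(4, U), -1)
g = Rational(-32, 9) (g = Mul(Mul(8, -4), Pow(Add(4, 5), -1)) = Mul(-32, Pow(9, -1)) = Mul(-32, Rational(1, 9)) = Rational(-32, 9) ≈ -3.5556)
z = Rational(-12628, 9) (z = Add(Mul(344, Rational(-32, 9)), Mul(3, -60)) = Add(Rational(-11008, 9), -180) = Rational(-12628, 9) ≈ -1403.1)
Add(z, Mul(-1, -4876957)) = Add(Rational(-12628, 9), Mul(-1, -4876957)) = Add(Rational(-12628, 9), 4876957) = Rational(43879985, 9)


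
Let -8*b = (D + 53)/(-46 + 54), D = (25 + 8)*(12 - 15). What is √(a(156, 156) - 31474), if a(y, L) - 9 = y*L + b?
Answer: 3*I*√50690/8 ≈ 84.429*I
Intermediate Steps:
D = -99 (D = 33*(-3) = -99)
b = 23/32 (b = -(-99 + 53)/(8*(-46 + 54)) = -(-23)/(4*8) = -⅛*(-23/4) = 23/32 ≈ 0.71875)
a(y, L) = 311/32 + L*y (a(y, L) = 9 + (y*L + 23/32) = 9 + (L*y + 23/32) = 9 + (23/32 + L*y) = 311/32 + L*y)
√(a(156, 156) - 31474) = √((311/32 + 156*156) - 31474) = √((311/32 + 24336) - 31474) = √(779063/32 - 31474) = √(-228105/32) = 3*I*√50690/8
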